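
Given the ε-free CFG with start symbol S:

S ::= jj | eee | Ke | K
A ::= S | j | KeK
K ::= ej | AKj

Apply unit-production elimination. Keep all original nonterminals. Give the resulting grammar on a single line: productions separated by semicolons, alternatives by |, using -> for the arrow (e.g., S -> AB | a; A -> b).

Unit productions: A->S, S->K.
Unit pairs (A ⇒* B via units): (A,K), (A,S), (S,K).
S: inherits non-unit rules of {K, S} → AKj | Ke | eee | ej | jj.
A: inherits non-unit rules of {A, K, S} → AKj | Ke | KeK | eee | ej | j | jj.
K: inherits non-unit rules of {K} → AKj | ej.

S -> Ke | ej | jj | AKj | eee; A -> j | Ke | ej | jj | AKj | KeK | eee; K -> ej | AKj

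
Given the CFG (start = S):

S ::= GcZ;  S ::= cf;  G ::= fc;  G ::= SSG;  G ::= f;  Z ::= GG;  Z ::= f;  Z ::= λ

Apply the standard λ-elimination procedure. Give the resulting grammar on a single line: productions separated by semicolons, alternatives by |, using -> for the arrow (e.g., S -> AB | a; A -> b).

Nullable set: {Z}.
S -> GcZ: Z nullable, giving Gc | GcZ.
Drop Z -> λ.
Unchanged (no nullable symbols): S -> cf; G -> SSG; G -> f; G -> fc; Z -> GG; Z -> f.

S -> Gc | cf | GcZ; G -> f | fc | SSG; Z -> f | GG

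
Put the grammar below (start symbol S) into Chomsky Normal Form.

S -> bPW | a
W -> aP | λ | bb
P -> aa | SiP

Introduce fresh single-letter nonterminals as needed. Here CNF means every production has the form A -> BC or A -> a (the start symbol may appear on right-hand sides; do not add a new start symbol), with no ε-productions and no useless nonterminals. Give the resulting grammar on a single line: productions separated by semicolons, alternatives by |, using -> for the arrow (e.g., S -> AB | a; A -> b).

S -> a | CE | CP; A -> i; B -> a; C -> b; D -> AP; E -> PW; P -> BB | SD; W -> BP | CC

Nullable: {W}; after ε-elimination: S -> a | bP | bPW; P -> aa | SiP; W -> aP | bb.
No unit productions to eliminate.
TERM: introduce B -> a, C -> b, A -> i and substitute in every rule of length ≥2.
BIN: P -> SAP becomes P -> SD, D -> AP; S -> CPW becomes S -> CE, E -> PW.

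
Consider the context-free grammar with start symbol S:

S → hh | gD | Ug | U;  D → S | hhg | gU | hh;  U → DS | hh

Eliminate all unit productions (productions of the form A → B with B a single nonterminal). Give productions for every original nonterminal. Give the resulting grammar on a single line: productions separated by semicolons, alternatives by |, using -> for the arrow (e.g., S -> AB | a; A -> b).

Unit productions: D->S, S->U.
Unit pairs (A ⇒* B via units): (D,S), (D,U), (S,U).
S: inherits non-unit rules of {S, U} → DS | Ug | gD | hh.
D: inherits non-unit rules of {D, S, U} → DS | Ug | gD | gU | hh | hhg.
U: inherits non-unit rules of {U} → DS | hh.

S -> DS | Ug | gD | hh; D -> DS | Ug | gD | gU | hh | hhg; U -> DS | hh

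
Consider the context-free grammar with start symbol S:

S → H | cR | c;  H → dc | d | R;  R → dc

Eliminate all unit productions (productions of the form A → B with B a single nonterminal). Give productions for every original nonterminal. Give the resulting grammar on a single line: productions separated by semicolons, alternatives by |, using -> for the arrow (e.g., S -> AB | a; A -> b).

Unit productions: H->R, S->H.
Unit pairs (A ⇒* B via units): (H,R), (S,H), (S,R).
S: inherits non-unit rules of {H, R, S} → c | cR | d | dc.
H: inherits non-unit rules of {H, R} → d | dc.
R: inherits non-unit rules of {R} → dc.

S -> c | d | cR | dc; H -> d | dc; R -> dc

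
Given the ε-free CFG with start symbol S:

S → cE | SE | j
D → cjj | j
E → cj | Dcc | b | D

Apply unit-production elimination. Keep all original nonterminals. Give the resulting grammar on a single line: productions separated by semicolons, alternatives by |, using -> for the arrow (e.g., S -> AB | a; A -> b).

Unit productions: E->D.
Unit pairs (A ⇒* B via units): (E,D).
S: inherits non-unit rules of {S} → SE | cE | j.
D: inherits non-unit rules of {D} → cjj | j.
E: inherits non-unit rules of {D, E} → Dcc | b | cj | cjj | j.

S -> j | SE | cE; D -> j | cjj; E -> b | j | cj | Dcc | cjj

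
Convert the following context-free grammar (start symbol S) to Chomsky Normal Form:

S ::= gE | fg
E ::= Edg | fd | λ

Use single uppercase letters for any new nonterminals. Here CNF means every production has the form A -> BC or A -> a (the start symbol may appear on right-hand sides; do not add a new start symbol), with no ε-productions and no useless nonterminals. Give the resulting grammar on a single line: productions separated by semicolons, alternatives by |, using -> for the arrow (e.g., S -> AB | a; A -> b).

S -> g | BE | CB; A -> d; B -> g; C -> f; D -> AB; E -> AB | CA | ED

Nullable: {E}; after ε-elimination: S -> g | fg | gE; E -> dg | fd | Edg.
No unit productions to eliminate.
TERM: introduce A -> d, C -> f, B -> g and substitute in every rule of length ≥2.
BIN: E -> EAB becomes E -> ED, D -> AB.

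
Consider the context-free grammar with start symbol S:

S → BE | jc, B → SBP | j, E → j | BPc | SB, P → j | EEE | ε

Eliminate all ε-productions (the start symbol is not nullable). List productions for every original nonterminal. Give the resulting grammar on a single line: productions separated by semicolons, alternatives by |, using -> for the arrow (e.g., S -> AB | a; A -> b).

Nullable set: {P}.
B -> SBP: P nullable, giving SB | SBP.
E -> BPc: P nullable, giving BPc | Bc.
Drop P -> ε.
Unchanged (no nullable symbols): S -> BE; S -> jc; B -> j; E -> SB; E -> j; P -> EEE; P -> j.

S -> BE | jc; B -> j | SB | SBP; E -> j | Bc | SB | BPc; P -> j | EEE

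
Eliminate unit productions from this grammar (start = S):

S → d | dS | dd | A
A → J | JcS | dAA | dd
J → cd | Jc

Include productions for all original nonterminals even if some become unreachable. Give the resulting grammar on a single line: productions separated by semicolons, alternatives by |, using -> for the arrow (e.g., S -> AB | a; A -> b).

Unit productions: A->J, S->A.
Unit pairs (A ⇒* B via units): (A,J), (S,A), (S,J).
S: inherits non-unit rules of {A, J, S} → Jc | JcS | cd | d | dAA | dS | dd.
A: inherits non-unit rules of {A, J} → Jc | JcS | cd | dAA | dd.
J: inherits non-unit rules of {J} → Jc | cd.

S -> d | Jc | cd | dS | dd | JcS | dAA; A -> Jc | cd | dd | JcS | dAA; J -> Jc | cd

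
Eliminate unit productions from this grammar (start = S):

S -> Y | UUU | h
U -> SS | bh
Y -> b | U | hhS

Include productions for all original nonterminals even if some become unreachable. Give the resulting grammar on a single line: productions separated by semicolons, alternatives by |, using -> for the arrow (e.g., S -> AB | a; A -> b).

S -> b | h | SS | bh | UUU | hhS; U -> SS | bh; Y -> b | SS | bh | hhS

Unit productions: S->Y, Y->U.
Unit pairs (A ⇒* B via units): (S,U), (S,Y), (Y,U).
S: inherits non-unit rules of {S, U, Y} → SS | UUU | b | bh | h | hhS.
U: inherits non-unit rules of {U} → SS | bh.
Y: inherits non-unit rules of {U, Y} → SS | b | bh | hhS.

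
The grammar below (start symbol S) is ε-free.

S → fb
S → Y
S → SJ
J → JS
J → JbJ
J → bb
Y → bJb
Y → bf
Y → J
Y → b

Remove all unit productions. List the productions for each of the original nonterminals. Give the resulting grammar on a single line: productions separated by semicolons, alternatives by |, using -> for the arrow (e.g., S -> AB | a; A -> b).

Unit productions: S->Y, Y->J.
Unit pairs (A ⇒* B via units): (S,J), (S,Y), (Y,J).
S: inherits non-unit rules of {J, S, Y} → JS | JbJ | SJ | b | bJb | bb | bf | fb.
J: inherits non-unit rules of {J} → JS | JbJ | bb.
Y: inherits non-unit rules of {J, Y} → JS | JbJ | b | bJb | bb | bf.

S -> b | JS | SJ | bb | bf | fb | JbJ | bJb; J -> JS | bb | JbJ; Y -> b | JS | bb | bf | JbJ | bJb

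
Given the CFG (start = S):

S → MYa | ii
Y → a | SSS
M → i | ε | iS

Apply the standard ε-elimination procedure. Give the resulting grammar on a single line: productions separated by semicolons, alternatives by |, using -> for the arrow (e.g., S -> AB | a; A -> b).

S -> Ya | ii | MYa; M -> i | iS; Y -> a | SSS

Nullable set: {M}.
S -> MYa: M nullable, giving MYa | Ya.
Drop M -> ε.
Unchanged (no nullable symbols): S -> ii; M -> i; M -> iS; Y -> SSS; Y -> a.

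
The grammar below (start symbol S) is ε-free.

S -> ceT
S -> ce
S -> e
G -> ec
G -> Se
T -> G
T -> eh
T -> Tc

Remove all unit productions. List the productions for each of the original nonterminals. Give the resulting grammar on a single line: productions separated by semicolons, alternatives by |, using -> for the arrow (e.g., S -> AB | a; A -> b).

Unit productions: T->G.
Unit pairs (A ⇒* B via units): (T,G).
S: inherits non-unit rules of {S} → ce | ceT | e.
G: inherits non-unit rules of {G} → Se | ec.
T: inherits non-unit rules of {G, T} → Se | Tc | ec | eh.

S -> e | ce | ceT; G -> Se | ec; T -> Se | Tc | ec | eh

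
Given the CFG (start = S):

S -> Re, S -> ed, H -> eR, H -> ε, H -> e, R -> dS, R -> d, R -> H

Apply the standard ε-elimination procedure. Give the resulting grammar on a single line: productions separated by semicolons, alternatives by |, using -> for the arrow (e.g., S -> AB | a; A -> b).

S -> e | Re | ed; H -> e | eR; R -> H | d | dS

Nullable set: {H, R}.
S -> Re: R nullable, giving Re | e.
Drop H -> ε.
H -> eR: R nullable, giving e | eR.
R -> H: H nullable, giving H.
Unchanged (no nullable symbols): S -> ed; H -> e; R -> d; R -> dS.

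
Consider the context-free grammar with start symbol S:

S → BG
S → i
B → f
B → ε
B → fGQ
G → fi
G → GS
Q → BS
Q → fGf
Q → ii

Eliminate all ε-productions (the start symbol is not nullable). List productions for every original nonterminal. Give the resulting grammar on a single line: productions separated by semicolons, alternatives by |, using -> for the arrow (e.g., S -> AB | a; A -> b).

S -> G | i | BG; B -> f | fGQ; G -> GS | fi; Q -> S | BS | ii | fGf

Nullable set: {B}.
S -> BG: B nullable, giving BG | G.
Drop B -> ε.
Q -> BS: B nullable, giving BS | S.
Unchanged (no nullable symbols): S -> i; B -> f; B -> fGQ; G -> GS; G -> fi; Q -> fGf; Q -> ii.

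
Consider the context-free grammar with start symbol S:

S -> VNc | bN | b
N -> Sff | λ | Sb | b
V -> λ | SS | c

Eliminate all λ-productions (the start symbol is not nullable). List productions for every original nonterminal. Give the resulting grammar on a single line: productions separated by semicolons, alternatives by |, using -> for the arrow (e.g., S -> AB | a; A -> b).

S -> b | c | Nc | Vc | bN | VNc; N -> b | Sb | Sff; V -> c | SS

Nullable set: {N, V}.
S -> VNc: V, N nullable, giving Nc | VNc | Vc | c.
S -> bN: N nullable, giving b | bN.
Drop N -> λ.
Drop V -> λ.
Unchanged (no nullable symbols): S -> b; N -> Sb; N -> Sff; N -> b; V -> SS; V -> c.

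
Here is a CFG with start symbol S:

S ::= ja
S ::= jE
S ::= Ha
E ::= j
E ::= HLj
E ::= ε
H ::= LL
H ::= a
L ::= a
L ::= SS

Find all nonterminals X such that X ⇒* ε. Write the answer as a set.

Directly nullable (have an ε-rule): {E}.
Not nullable: H, L, S — each has a terminal in every rule's right-hand side or depends on a non-nullable symbol.

{E}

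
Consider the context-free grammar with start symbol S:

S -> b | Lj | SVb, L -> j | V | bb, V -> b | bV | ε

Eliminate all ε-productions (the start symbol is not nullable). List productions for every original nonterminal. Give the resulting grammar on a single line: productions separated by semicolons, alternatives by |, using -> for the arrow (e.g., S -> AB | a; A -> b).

S -> b | j | Lj | Sb | SVb; L -> V | j | bb; V -> b | bV

Nullable set: {L, V}.
S -> Lj: L nullable, giving Lj | j.
S -> SVb: V nullable, giving SVb | Sb.
L -> V: V nullable, giving V.
Drop V -> ε.
V -> bV: V nullable, giving b | bV.
Unchanged (no nullable symbols): S -> b; L -> bb; L -> j; V -> b.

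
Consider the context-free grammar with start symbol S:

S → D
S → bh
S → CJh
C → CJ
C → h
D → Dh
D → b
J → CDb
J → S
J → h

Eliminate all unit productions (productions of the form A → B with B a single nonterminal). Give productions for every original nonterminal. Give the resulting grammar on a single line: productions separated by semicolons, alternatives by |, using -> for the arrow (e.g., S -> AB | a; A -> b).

S -> b | Dh | bh | CJh; C -> h | CJ; D -> b | Dh; J -> b | h | Dh | bh | CDb | CJh

Unit productions: J->S, S->D.
Unit pairs (A ⇒* B via units): (J,D), (J,S), (S,D).
S: inherits non-unit rules of {D, S} → CJh | Dh | b | bh.
C: inherits non-unit rules of {C} → CJ | h.
D: inherits non-unit rules of {D} → Dh | b.
J: inherits non-unit rules of {D, J, S} → CDb | CJh | Dh | b | bh | h.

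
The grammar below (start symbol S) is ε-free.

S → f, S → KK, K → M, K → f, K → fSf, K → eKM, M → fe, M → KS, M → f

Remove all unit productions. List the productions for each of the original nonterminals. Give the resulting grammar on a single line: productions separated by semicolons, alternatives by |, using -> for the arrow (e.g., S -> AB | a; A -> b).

Unit productions: K->M.
Unit pairs (A ⇒* B via units): (K,M).
S: inherits non-unit rules of {S} → KK | f.
K: inherits non-unit rules of {K, M} → KS | eKM | f | fSf | fe.
M: inherits non-unit rules of {M} → KS | f | fe.

S -> f | KK; K -> f | KS | fe | eKM | fSf; M -> f | KS | fe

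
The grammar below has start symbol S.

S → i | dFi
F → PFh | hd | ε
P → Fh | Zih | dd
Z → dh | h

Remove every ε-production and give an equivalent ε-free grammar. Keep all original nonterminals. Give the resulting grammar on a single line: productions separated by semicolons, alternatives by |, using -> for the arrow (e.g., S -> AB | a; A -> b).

Nullable set: {F}.
S -> dFi: F nullable, giving dFi | di.
Drop F -> ε.
F -> PFh: F nullable, giving PFh | Ph.
P -> Fh: F nullable, giving Fh | h.
Unchanged (no nullable symbols): S -> i; F -> hd; P -> Zih; P -> dd; Z -> dh; Z -> h.

S -> i | di | dFi; F -> Ph | hd | PFh; P -> h | Fh | dd | Zih; Z -> h | dh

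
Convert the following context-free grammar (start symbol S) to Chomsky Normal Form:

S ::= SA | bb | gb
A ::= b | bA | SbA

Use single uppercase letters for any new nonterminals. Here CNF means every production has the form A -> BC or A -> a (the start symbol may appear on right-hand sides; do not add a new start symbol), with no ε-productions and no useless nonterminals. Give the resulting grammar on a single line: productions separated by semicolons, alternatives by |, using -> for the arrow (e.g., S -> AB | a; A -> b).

No ε-productions.
No unit productions to eliminate.
TERM: introduce B -> b, C -> g and substitute in every rule of length ≥2.
BIN: A -> SBA becomes A -> SD, D -> BA.

S -> BB | CB | SA; A -> b | BA | SD; B -> b; C -> g; D -> BA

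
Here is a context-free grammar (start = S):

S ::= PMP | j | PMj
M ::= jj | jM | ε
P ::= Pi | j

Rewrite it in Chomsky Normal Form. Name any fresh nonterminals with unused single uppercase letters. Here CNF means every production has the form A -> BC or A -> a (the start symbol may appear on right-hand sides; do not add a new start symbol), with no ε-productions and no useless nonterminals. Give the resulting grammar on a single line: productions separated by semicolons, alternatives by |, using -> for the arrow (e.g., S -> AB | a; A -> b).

Nullable: {M}; after ε-elimination: S -> j | PP | Pj | PMP | PMj; M -> j | jM | jj; P -> j | Pi.
No unit productions to eliminate.
TERM: introduce B -> i, A -> j and substitute in every rule of length ≥2.
BIN: S -> PMA becomes S -> PC, C -> MA; S -> PMP becomes S -> PD, D -> MP.

S -> j | PA | PC | PD | PP; A -> j; B -> i; C -> MA; D -> MP; M -> j | AA | AM; P -> j | PB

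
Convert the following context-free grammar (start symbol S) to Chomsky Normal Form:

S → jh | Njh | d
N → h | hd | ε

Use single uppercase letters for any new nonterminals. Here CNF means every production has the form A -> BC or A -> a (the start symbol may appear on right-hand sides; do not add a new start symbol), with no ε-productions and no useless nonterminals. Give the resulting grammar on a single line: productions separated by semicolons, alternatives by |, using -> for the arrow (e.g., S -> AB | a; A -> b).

S -> d | CA | ND; A -> h; B -> d; C -> j; D -> CA; N -> h | AB

Nullable: {N}; after ε-elimination: S -> d | jh | Njh; N -> h | hd.
No unit productions to eliminate.
TERM: introduce B -> d, A -> h, C -> j and substitute in every rule of length ≥2.
BIN: S -> NCA becomes S -> ND, D -> CA.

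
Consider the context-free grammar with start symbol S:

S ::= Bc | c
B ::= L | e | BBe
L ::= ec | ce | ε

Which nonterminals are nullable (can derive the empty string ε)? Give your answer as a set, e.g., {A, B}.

Directly nullable (have an ε-rule): {L}.
B is nullable via B -> L (every symbol on the right is already known nullable).
Not nullable: S — each has a terminal in every rule's right-hand side or depends on a non-nullable symbol.

{B, L}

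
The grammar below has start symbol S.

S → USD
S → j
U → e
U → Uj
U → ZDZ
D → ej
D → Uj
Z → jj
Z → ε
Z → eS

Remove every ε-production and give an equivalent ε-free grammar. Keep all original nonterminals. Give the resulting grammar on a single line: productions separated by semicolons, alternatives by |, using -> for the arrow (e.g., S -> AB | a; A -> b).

S -> j | USD; D -> Uj | ej; U -> D | e | DZ | Uj | ZD | ZDZ; Z -> eS | jj

Nullable set: {Z}.
U -> ZDZ: Z, Z nullable, giving D | DZ | ZD | ZDZ.
Drop Z -> ε.
Unchanged (no nullable symbols): S -> USD; S -> j; D -> Uj; D -> ej; U -> Uj; U -> e; Z -> eS; Z -> jj.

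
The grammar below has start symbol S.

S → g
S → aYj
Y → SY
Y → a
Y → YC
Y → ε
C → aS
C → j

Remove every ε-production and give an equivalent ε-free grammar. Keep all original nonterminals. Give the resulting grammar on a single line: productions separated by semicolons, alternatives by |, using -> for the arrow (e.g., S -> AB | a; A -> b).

Nullable set: {Y}.
S -> aYj: Y nullable, giving aYj | aj.
Drop Y -> ε.
Y -> SY: Y nullable, giving S | SY.
Y -> YC: Y nullable, giving C | YC.
Unchanged (no nullable symbols): S -> g; C -> aS; C -> j; Y -> a.

S -> g | aj | aYj; C -> j | aS; Y -> C | S | a | SY | YC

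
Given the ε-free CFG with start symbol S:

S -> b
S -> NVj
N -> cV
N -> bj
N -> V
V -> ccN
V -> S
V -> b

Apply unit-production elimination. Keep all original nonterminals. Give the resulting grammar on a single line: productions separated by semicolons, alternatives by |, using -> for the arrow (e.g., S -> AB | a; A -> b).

S -> b | NVj; N -> b | bj | cV | NVj | ccN; V -> b | NVj | ccN

Unit productions: N->V, V->S.
Unit pairs (A ⇒* B via units): (N,S), (N,V), (V,S).
S: inherits non-unit rules of {S} → NVj | b.
N: inherits non-unit rules of {N, S, V} → NVj | b | bj | cV | ccN.
V: inherits non-unit rules of {S, V} → NVj | b | ccN.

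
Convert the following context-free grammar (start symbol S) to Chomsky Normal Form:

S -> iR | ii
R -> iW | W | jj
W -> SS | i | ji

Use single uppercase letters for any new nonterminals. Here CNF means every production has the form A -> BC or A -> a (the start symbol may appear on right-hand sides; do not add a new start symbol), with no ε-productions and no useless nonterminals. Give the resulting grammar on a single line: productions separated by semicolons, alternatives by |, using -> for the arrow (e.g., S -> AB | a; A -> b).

S -> AA | AR; A -> i; B -> j; R -> i | AW | BA | BB | SS; W -> i | BA | SS

No ε-productions.
After unit-elimination: S -> iR | ii; R -> i | SS | iW | ji | jj; W -> i | SS | ji.
TERM: introduce A -> i, B -> j and substitute in every rule of length ≥2.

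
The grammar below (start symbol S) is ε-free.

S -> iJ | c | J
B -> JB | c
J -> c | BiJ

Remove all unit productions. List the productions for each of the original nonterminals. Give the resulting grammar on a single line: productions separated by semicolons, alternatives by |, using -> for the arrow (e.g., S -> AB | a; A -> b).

S -> c | iJ | BiJ; B -> c | JB; J -> c | BiJ

Unit productions: S->J.
Unit pairs (A ⇒* B via units): (S,J).
S: inherits non-unit rules of {J, S} → BiJ | c | iJ.
B: inherits non-unit rules of {B} → JB | c.
J: inherits non-unit rules of {J} → BiJ | c.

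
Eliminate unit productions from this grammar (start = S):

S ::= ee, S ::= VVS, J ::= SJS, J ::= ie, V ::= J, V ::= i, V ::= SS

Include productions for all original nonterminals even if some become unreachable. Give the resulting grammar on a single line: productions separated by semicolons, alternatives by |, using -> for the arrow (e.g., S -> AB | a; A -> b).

S -> ee | VVS; J -> ie | SJS; V -> i | SS | ie | SJS

Unit productions: V->J.
Unit pairs (A ⇒* B via units): (V,J).
S: inherits non-unit rules of {S} → VVS | ee.
J: inherits non-unit rules of {J} → SJS | ie.
V: inherits non-unit rules of {J, V} → SJS | SS | i | ie.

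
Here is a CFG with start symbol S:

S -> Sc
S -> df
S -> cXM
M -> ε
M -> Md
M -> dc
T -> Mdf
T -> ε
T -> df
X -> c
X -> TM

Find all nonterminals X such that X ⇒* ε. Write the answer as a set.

Directly nullable (have an ε-rule): {M, T}.
X is nullable via X -> TM (every symbol on the right is already known nullable).
Not nullable: S — each has a terminal in every rule's right-hand side or depends on a non-nullable symbol.

{M, T, X}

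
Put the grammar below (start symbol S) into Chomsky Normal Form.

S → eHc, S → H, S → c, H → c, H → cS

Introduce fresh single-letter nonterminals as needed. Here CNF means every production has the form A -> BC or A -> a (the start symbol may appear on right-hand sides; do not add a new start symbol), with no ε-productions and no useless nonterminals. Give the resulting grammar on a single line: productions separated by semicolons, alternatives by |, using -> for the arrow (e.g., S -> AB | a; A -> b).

S -> c | AS | BC; A -> c; B -> e; C -> HA; H -> c | AS

No ε-productions.
After unit-elimination: S -> c | cS | eHc; H -> c | cS.
TERM: introduce A -> c, B -> e and substitute in every rule of length ≥2.
BIN: S -> BHA becomes S -> BC, C -> HA.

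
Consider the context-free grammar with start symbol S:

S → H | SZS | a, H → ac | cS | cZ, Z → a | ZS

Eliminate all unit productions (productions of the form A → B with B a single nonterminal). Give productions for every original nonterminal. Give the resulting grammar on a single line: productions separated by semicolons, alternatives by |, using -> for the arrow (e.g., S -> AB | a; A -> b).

Unit productions: S->H.
Unit pairs (A ⇒* B via units): (S,H).
S: inherits non-unit rules of {H, S} → SZS | a | ac | cS | cZ.
H: inherits non-unit rules of {H} → ac | cS | cZ.
Z: inherits non-unit rules of {Z} → ZS | a.

S -> a | ac | cS | cZ | SZS; H -> ac | cS | cZ; Z -> a | ZS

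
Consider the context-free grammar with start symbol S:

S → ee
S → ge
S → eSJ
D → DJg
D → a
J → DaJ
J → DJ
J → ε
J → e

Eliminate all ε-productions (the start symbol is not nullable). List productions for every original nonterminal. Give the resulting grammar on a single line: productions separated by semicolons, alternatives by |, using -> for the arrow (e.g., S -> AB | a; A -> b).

S -> eS | ee | ge | eSJ; D -> a | Dg | DJg; J -> D | e | DJ | Da | DaJ

Nullable set: {J}.
S -> eSJ: J nullable, giving eS | eSJ.
D -> DJg: J nullable, giving DJg | Dg.
Drop J -> ε.
J -> DJ: J nullable, giving D | DJ.
J -> DaJ: J nullable, giving Da | DaJ.
Unchanged (no nullable symbols): S -> ee; S -> ge; D -> a; J -> e.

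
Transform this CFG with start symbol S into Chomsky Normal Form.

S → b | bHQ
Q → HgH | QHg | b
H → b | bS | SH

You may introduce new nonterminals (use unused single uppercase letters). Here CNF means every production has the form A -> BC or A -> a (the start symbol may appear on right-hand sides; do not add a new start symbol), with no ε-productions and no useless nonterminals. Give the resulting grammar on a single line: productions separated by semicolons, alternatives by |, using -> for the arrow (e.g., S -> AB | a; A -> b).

No ε-productions.
No unit productions to eliminate.
TERM: introduce A -> b, B -> g and substitute in every rule of length ≥2.
BIN: Q -> HBH becomes Q -> HC, C -> BH; Q -> QHB becomes Q -> QD, D -> HB; S -> AHQ becomes S -> AE, E -> HQ.

S -> b | AE; A -> b; B -> g; C -> BH; D -> HB; E -> HQ; H -> b | AS | SH; Q -> b | HC | QD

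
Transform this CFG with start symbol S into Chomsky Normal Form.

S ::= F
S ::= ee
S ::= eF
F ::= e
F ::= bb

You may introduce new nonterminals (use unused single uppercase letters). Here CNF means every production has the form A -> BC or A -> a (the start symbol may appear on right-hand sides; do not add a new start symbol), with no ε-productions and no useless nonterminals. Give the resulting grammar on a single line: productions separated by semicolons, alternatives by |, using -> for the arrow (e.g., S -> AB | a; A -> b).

No ε-productions.
After unit-elimination: S -> e | bb | eF | ee; F -> e | bb.
TERM: introduce A -> b, B -> e and substitute in every rule of length ≥2.

S -> e | AA | BB | BF; A -> b; B -> e; F -> e | AA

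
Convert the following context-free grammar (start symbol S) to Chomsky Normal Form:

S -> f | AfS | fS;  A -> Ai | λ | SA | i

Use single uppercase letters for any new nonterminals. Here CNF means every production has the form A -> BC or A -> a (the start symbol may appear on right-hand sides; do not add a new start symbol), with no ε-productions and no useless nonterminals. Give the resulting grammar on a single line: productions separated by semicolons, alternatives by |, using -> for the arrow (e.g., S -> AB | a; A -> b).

S -> f | AE | BS; A -> f | i | AC | AD | BS | SA; B -> f; C -> i; D -> BS; E -> BS

Nullable: {A}; after ε-elimination: S -> f | fS | AfS; A -> S | i | Ai | SA.
After unit-elimination: S -> f | fS | AfS; A -> f | i | Ai | SA | fS | AfS.
TERM: introduce B -> f, C -> i and substitute in every rule of length ≥2.
BIN: A -> ABS becomes A -> AD, D -> BS; S -> ABS becomes S -> AE, E -> BS.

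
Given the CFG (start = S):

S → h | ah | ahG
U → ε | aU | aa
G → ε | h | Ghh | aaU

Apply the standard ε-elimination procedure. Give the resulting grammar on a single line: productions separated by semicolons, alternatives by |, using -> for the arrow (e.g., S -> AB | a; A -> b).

Nullable set: {G, U}.
S -> ahG: G nullable, giving ah | ahG.
Drop G -> ε.
G -> Ghh: G nullable, giving Ghh | hh.
G -> aaU: U nullable, giving aa | aaU.
Drop U -> ε.
U -> aU: U nullable, giving a | aU.
Unchanged (no nullable symbols): S -> ah; S -> h; G -> h; U -> aa.

S -> h | ah | ahG; G -> h | aa | hh | Ghh | aaU; U -> a | aU | aa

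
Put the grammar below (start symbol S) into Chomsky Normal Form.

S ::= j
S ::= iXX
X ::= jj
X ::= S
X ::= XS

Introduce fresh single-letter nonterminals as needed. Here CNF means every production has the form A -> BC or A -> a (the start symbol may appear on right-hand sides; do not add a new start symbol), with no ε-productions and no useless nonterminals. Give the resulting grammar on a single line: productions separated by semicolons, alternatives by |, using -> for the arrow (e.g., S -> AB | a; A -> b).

S -> j | AC; A -> i; B -> j; C -> XX; D -> XX; X -> j | AD | BB | XS

No ε-productions.
After unit-elimination: S -> j | iXX; X -> j | XS | jj | iXX.
TERM: introduce A -> i, B -> j and substitute in every rule of length ≥2.
BIN: S -> AXX becomes S -> AC, C -> XX; X -> AXX becomes X -> AD, D -> XX.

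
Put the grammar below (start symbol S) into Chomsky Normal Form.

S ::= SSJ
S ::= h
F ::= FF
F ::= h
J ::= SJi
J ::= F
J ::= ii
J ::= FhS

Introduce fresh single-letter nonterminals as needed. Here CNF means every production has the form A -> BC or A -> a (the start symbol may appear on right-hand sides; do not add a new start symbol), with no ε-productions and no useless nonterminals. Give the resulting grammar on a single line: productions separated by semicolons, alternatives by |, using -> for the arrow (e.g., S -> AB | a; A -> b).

No ε-productions.
After unit-elimination: S -> h | SSJ; F -> h | FF; J -> h | FF | ii | FhS | SJi.
TERM: introduce A -> h, B -> i and substitute in every rule of length ≥2.
BIN: J -> FAS becomes J -> FC, C -> AS; J -> SJB becomes J -> SD, D -> JB; S -> SSJ becomes S -> SE, E -> SJ.

S -> h | SE; A -> h; B -> i; C -> AS; D -> JB; E -> SJ; F -> h | FF; J -> h | BB | FC | FF | SD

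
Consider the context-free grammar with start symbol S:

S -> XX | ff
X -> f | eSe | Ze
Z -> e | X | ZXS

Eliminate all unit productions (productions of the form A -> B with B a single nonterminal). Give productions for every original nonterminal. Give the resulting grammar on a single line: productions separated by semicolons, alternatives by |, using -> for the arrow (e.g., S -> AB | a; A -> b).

Unit productions: Z->X.
Unit pairs (A ⇒* B via units): (Z,X).
S: inherits non-unit rules of {S} → XX | ff.
X: inherits non-unit rules of {X} → Ze | eSe | f.
Z: inherits non-unit rules of {X, Z} → ZXS | Ze | e | eSe | f.

S -> XX | ff; X -> f | Ze | eSe; Z -> e | f | Ze | ZXS | eSe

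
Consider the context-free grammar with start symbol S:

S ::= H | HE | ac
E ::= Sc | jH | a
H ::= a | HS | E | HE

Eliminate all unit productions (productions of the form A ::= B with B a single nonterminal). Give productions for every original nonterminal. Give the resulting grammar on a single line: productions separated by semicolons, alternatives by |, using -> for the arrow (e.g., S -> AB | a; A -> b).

Unit productions: H->E, S->H.
Unit pairs (A ⇒* B via units): (H,E), (S,E), (S,H).
S: inherits non-unit rules of {E, H, S} → HE | HS | Sc | a | ac | jH.
E: inherits non-unit rules of {E} → Sc | a | jH.
H: inherits non-unit rules of {E, H} → HE | HS | Sc | a | jH.

S -> a | HE | HS | Sc | ac | jH; E -> a | Sc | jH; H -> a | HE | HS | Sc | jH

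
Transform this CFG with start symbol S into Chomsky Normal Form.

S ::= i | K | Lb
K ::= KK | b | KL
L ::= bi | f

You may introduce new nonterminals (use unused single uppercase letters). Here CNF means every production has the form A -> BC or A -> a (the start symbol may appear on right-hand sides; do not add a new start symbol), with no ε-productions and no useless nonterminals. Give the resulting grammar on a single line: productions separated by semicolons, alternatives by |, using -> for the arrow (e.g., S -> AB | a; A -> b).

S -> b | i | KK | KL | LA; A -> b; B -> i; K -> b | KK | KL; L -> f | AB

No ε-productions.
After unit-elimination: S -> b | i | KK | KL | Lb; K -> b | KK | KL; L -> f | bi.
TERM: introduce A -> b, B -> i and substitute in every rule of length ≥2.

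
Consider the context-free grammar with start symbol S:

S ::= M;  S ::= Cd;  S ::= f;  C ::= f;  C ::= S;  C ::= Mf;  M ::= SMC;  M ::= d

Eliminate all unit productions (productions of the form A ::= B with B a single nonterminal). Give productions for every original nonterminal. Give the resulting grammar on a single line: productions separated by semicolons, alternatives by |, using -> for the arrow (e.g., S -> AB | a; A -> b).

Unit productions: C->S, S->M.
Unit pairs (A ⇒* B via units): (C,M), (C,S), (S,M).
S: inherits non-unit rules of {M, S} → Cd | SMC | d | f.
C: inherits non-unit rules of {C, M, S} → Cd | Mf | SMC | d | f.
M: inherits non-unit rules of {M} → SMC | d.

S -> d | f | Cd | SMC; C -> d | f | Cd | Mf | SMC; M -> d | SMC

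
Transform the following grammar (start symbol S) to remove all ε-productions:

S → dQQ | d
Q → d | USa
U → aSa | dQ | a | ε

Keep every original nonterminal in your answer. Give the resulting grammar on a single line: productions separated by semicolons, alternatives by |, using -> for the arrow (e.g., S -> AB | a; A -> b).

Nullable set: {U}.
Q -> USa: U nullable, giving Sa | USa.
Drop U -> ε.
Unchanged (no nullable symbols): S -> d; S -> dQQ; Q -> d; U -> a; U -> aSa; U -> dQ.

S -> d | dQQ; Q -> d | Sa | USa; U -> a | dQ | aSa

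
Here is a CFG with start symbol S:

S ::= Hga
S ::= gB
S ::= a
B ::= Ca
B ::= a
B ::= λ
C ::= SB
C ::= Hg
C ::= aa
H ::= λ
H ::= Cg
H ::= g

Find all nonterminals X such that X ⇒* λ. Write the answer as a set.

{B, H}

Directly nullable (have an ε-rule): {B, H}.
Not nullable: C, S — each has a terminal in every rule's right-hand side or depends on a non-nullable symbol.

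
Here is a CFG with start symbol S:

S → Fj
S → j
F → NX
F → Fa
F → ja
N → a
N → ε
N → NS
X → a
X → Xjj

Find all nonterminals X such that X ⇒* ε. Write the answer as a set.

{N}

Directly nullable (have an ε-rule): {N}.
Not nullable: F, S, X — each has a terminal in every rule's right-hand side or depends on a non-nullable symbol.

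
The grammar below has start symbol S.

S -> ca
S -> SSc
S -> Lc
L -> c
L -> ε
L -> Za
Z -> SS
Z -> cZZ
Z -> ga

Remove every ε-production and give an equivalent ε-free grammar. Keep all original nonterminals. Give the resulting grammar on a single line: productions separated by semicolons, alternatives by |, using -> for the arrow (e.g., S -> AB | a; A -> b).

S -> c | Lc | ca | SSc; L -> c | Za; Z -> SS | ga | cZZ

Nullable set: {L}.
S -> Lc: L nullable, giving Lc | c.
Drop L -> ε.
Unchanged (no nullable symbols): S -> SSc; S -> ca; L -> Za; L -> c; Z -> SS; Z -> cZZ; Z -> ga.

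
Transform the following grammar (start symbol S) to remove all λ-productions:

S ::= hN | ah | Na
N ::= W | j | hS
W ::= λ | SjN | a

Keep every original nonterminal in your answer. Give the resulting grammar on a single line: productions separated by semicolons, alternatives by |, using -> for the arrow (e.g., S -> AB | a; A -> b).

Nullable set: {N, W}.
S -> Na: N nullable, giving Na | a.
S -> hN: N nullable, giving h | hN.
N -> W: W nullable, giving W.
Drop W -> λ.
W -> SjN: N nullable, giving Sj | SjN.
Unchanged (no nullable symbols): S -> ah; N -> hS; N -> j; W -> a.

S -> a | h | Na | ah | hN; N -> W | j | hS; W -> a | Sj | SjN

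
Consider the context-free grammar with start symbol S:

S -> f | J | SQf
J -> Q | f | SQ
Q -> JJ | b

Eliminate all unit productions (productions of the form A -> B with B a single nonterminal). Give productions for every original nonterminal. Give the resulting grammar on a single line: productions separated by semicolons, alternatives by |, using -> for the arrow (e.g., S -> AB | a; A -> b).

Unit productions: J->Q, S->J.
Unit pairs (A ⇒* B via units): (J,Q), (S,J), (S,Q).
S: inherits non-unit rules of {J, Q, S} → JJ | SQ | SQf | b | f.
J: inherits non-unit rules of {J, Q} → JJ | SQ | b | f.
Q: inherits non-unit rules of {Q} → JJ | b.

S -> b | f | JJ | SQ | SQf; J -> b | f | JJ | SQ; Q -> b | JJ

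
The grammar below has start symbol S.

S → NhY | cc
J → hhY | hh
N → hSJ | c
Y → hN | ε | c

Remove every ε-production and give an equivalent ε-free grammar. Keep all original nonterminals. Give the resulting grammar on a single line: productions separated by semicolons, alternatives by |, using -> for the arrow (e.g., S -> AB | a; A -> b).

Nullable set: {Y}.
S -> NhY: Y nullable, giving Nh | NhY.
J -> hhY: Y nullable, giving hh | hhY.
Drop Y -> ε.
Unchanged (no nullable symbols): S -> cc; J -> hh; N -> c; N -> hSJ; Y -> c; Y -> hN.

S -> Nh | cc | NhY; J -> hh | hhY; N -> c | hSJ; Y -> c | hN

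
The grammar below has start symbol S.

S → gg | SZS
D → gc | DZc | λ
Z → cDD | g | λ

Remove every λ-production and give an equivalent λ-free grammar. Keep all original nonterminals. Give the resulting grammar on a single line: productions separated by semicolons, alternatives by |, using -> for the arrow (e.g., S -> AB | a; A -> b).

Nullable set: {D, Z}.
S -> SZS: Z nullable, giving SS | SZS.
Drop D -> λ.
D -> DZc: D, Z nullable, giving DZc | Dc | Zc | c.
Drop Z -> λ.
Z -> cDD: D, D nullable, giving c | cD | cDD.
Unchanged (no nullable symbols): S -> gg; D -> gc; Z -> g.

S -> SS | gg | SZS; D -> c | Dc | Zc | gc | DZc; Z -> c | g | cD | cDD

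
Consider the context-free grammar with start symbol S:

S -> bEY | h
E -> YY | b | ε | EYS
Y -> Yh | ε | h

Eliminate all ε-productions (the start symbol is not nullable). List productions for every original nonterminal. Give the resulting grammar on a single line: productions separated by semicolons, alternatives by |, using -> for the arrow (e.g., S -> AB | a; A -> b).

S -> b | h | bE | bY | bEY; E -> S | Y | b | ES | YS | YY | EYS; Y -> h | Yh

Nullable set: {E, Y}.
S -> bEY: E, Y nullable, giving b | bE | bEY | bY.
Drop E -> ε.
E -> EYS: E, Y nullable, giving ES | EYS | S | YS.
E -> YY: Y, Y nullable, giving Y | YY.
Drop Y -> ε.
Y -> Yh: Y nullable, giving Yh | h.
Unchanged (no nullable symbols): S -> h; E -> b; Y -> h.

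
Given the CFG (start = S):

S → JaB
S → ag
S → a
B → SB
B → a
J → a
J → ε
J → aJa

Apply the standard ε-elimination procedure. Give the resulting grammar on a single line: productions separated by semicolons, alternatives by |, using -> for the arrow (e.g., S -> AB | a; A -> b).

Nullable set: {J}.
S -> JaB: J nullable, giving JaB | aB.
Drop J -> ε.
J -> aJa: J nullable, giving aJa | aa.
Unchanged (no nullable symbols): S -> a; S -> ag; B -> SB; B -> a; J -> a.

S -> a | aB | ag | JaB; B -> a | SB; J -> a | aa | aJa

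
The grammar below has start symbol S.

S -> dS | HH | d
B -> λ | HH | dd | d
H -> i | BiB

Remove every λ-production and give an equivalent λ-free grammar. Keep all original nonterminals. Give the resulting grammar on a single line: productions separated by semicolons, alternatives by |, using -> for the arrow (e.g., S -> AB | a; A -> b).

Nullable set: {B}.
Drop B -> λ.
H -> BiB: B, B nullable, giving Bi | BiB | i | iB.
Unchanged (no nullable symbols): S -> HH; S -> d; S -> dS; B -> HH; B -> d; B -> dd; H -> i.

S -> d | HH | dS; B -> d | HH | dd; H -> i | Bi | iB | BiB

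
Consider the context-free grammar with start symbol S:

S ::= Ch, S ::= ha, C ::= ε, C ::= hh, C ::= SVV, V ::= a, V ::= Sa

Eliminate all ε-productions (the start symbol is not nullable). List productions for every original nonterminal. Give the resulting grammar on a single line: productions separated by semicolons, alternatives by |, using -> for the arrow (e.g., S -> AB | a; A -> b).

Nullable set: {C}.
S -> Ch: C nullable, giving Ch | h.
Drop C -> ε.
Unchanged (no nullable symbols): S -> ha; C -> SVV; C -> hh; V -> Sa; V -> a.

S -> h | Ch | ha; C -> hh | SVV; V -> a | Sa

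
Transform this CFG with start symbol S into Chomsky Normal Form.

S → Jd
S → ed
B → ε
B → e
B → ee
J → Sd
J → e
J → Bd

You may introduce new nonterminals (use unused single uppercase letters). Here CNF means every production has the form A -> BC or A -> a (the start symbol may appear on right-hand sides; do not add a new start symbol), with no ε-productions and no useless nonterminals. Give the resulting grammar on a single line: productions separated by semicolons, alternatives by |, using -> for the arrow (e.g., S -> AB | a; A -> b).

S -> AC | JC; A -> e; B -> e | AA; C -> d; J -> d | e | BC | SC

Nullable: {B}; after ε-elimination: S -> Jd | ed; B -> e | ee; J -> d | e | Bd | Sd.
No unit productions to eliminate.
TERM: introduce C -> d, A -> e and substitute in every rule of length ≥2.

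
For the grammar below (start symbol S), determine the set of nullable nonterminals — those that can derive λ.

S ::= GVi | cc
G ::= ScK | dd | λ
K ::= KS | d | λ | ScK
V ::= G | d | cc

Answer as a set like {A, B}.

Directly nullable (have an ε-rule): {G, K}.
V is nullable via V -> G (every symbol on the right is already known nullable).
Not nullable: S — each has a terminal in every rule's right-hand side or depends on a non-nullable symbol.

{G, K, V}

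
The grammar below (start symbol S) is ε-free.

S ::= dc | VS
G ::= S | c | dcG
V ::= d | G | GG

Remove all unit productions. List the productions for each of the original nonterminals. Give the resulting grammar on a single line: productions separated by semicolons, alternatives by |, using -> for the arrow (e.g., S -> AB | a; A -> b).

Unit productions: G->S, V->G.
Unit pairs (A ⇒* B via units): (G,S), (V,G), (V,S).
S: inherits non-unit rules of {S} → VS | dc.
G: inherits non-unit rules of {G, S} → VS | c | dc | dcG.
V: inherits non-unit rules of {G, S, V} → GG | VS | c | d | dc | dcG.

S -> VS | dc; G -> c | VS | dc | dcG; V -> c | d | GG | VS | dc | dcG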